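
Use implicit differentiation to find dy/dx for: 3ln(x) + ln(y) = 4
Differentiate the relation implicitly: treat y = y(x) and apply the chain rule, so every y-derivative picks up a y' = dy/dx factor.

With everything moved to the left-hand side, differentiate term by term:
  d/dx[3ln(x)] = 3/x
  d/dx[ln(y)] = y'/y
  d/dx[-4] = 0

Separating the contributions that come from x directly and those that come through y:
  without y':      3/x
  multiplying y':  1/y

so (3/x) + (1/y)·y' = 0, and therefore
  dy/dx = -(3/x)/(1/y) = -3y/x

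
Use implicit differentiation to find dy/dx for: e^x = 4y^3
Take d/dx of both sides. Since y is implicitly a function of x, the chain rule attaches a y' = dy/dx factor whenever we differentiate through y.

Set F(x, y) = (left side) − (right side), so the curve is F = 0. Differentiating each term of F:
  d/dx[-4y^3] = -12y^2·y'
  d/dx[e^(x)] = e^(x)

Collecting, the y'-free part is the partial derivative in x and the y' coefficient is the partial derivative in y:
  ∂F/∂x = e^(x)
  ∂F/∂y = -12y^2

so d/dx[F(x, y(x))] = ∂F/∂x + (∂F/∂y)·y' = 0. Rearranging,
  dy/dx = -(∂F/∂x)/(∂F/∂y) = -(e^(x))/(-12y^2) = e^(x)/(12y^2)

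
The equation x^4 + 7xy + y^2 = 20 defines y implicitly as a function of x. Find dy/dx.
Take d/dx of both sides. Since y is implicitly a function of x, the chain rule attaches a y' = dy/dx factor whenever we differentiate through y.

Set F(x, y) = (left side) − (right side), so the curve is F = 0. Differentiating each term of F:
  d/dx[x^4] = 4x^3
  d/dx[7xy] = 7x·y' + 7y
  d/dx[y^2] = 2y·y'
  d/dx[-20] = 0

Collecting, the y'-free part is the partial derivative in x and the y' coefficient is the partial derivative in y:
  ∂F/∂x = 4x^3 + 7y
  ∂F/∂y = 7x + 2y

so d/dx[F(x, y(x))] = ∂F/∂x + (∂F/∂y)·y' = 0. Rearranging,
  dy/dx = -(∂F/∂x)/(∂F/∂y) = -(4x^3 + 7y)/(7x + 2y) = (-4x^3 - 7y)/(7x + 2y)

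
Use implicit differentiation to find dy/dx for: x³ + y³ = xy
Apply d/dx to both sides, remembering that y depends on x. Each occurrence of y therefore brings in a y' = dy/dx via the chain rule.

With F(x, y) equal to the left-hand side minus the right, differentiate F term by term:
  d/dx[x^3] = 3x^2
  d/dx[-xy] = -x·y' - y
  d/dx[y^3] = 3y^2·y'
Adding these up, d/dx[F] = 0 becomes
  (3x^2 - y) + (-x + 3y^2)·y' = 0,
so isolating y',
  dy/dx = -(3x^2 - y)/(-x + 3y^2) = (3x^2 - y)/(x - 3y^2)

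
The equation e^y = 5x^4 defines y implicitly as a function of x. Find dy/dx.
Differentiate the relation implicitly: treat y = y(x) and apply the chain rule, so every y-derivative picks up a y' = dy/dx factor.

With everything moved to the left-hand side, differentiate term by term:
  d/dx[-5x^4] = -20x^3
  d/dx[e^(y)] = y'·e^(y)

Separating the contributions that come from x directly and those that come through y:
  without y':      -20x^3
  multiplying y':  e^(y)

so (-20x^3) + (e^(y))·y' = 0, and therefore
  dy/dx = -(-20x^3)/(e^(y)) = 20x^3e^(-y)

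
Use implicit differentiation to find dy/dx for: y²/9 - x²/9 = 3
Differentiate both sides with respect to x, treating y as y(x). By the chain rule, any term containing y contributes a factor of y' = dy/dx when we differentiate it.

Move every term to one side and write the relation as F(x, y) = 0. Term by term,
  d/dx[-x^2/9] = -2x/9
  d/dx[y^2/9] = 2y·y'/9
  d/dx[-3] = 0

The pieces without y' make up ∂F/∂x and the coefficient of y' is ∂F/∂y:
  ∂F/∂x = -2x/9,
  ∂F/∂y = 2y/9.

Since d/dx[F] = ∂F/∂x + (∂F/∂y)·y' = 0, solve for y':
  (∂F/∂y)·y' = -∂F/∂x
  dy/dx = -(∂F/∂x)/(∂F/∂y) = -(-2x/9)/(2y/9) = x/y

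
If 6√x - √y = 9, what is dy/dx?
Differentiate both sides with respect to x, treating y as y(x). By the chain rule, any term containing y contributes a factor of y' = dy/dx when we differentiate it.

Move every term to one side and write the relation as F(x, y) = 0. Term by term,
  d/dx[6√(x)] = 3/√(x)
  d/dx[-√(y)] = -y'/(2√(y))
  d/dx[-9] = 0

The pieces without y' make up ∂F/∂x and the coefficient of y' is ∂F/∂y:
  ∂F/∂x = 3/√(x),
  ∂F/∂y = -1/(2√(y)).

Since d/dx[F] = ∂F/∂x + (∂F/∂y)·y' = 0, solve for y':
  (∂F/∂y)·y' = -∂F/∂x
  dy/dx = -(∂F/∂x)/(∂F/∂y) = -(3/√(x))/(-1/(2√(y))) = 6√(y)/√(x)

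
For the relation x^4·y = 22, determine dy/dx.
Differentiate the relation implicitly: treat y = y(x) and apply the chain rule, so every y-derivative picks up a y' = dy/dx factor.

With everything moved to the left-hand side, differentiate term by term:
  d/dx[x^4y] = x^4·y' + 4x^3y
  d/dx[-22] = 0

Separating the contributions that come from x directly and those that come through y:
  without y':      4x^3y
  multiplying y':  x^4

so (4x^3y) + (x^4)·y' = 0, and therefore
  dy/dx = -(4x^3y)/(x^4) = -4y/x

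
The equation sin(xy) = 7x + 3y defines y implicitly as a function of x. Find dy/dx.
Take d/dx of both sides. Since y is implicitly a function of x, the chain rule attaches a y' = dy/dx factor whenever we differentiate through y.

Set F(x, y) = (left side) − (right side), so the curve is F = 0. Differentiating each term of F:
  d/dx[-7x] = -7
  d/dx[-3y] = -3·y'
  d/dx[sin(xy)] = (x·y' + y)·cos(xy)

Collecting, the y'-free part is the partial derivative in x and the y' coefficient is the partial derivative in y:
  ∂F/∂x = y·cos(xy) - 7
  ∂F/∂y = x·cos(xy) - 3

so d/dx[F(x, y(x))] = ∂F/∂x + (∂F/∂y)·y' = 0. Rearranging,
  dy/dx = -(∂F/∂x)/(∂F/∂y) = -(y·cos(xy) - 7)/(x·cos(xy) - 3) = (-y·cos(xy) + 7)/(x·cos(xy) - 3)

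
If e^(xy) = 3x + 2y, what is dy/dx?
Differentiate the relation implicitly: treat y = y(x) and apply the chain rule, so every y-derivative picks up a y' = dy/dx factor.

With everything moved to the left-hand side, differentiate term by term:
  d/dx[-3x] = -3
  d/dx[-2y] = -2·y'
  d/dx[e^(xy)] = (x·y' + y)·e^(xy)

Separating the contributions that come from x directly and those that come through y:
  without y':      y·e^(xy) - 3
  multiplying y':  x·e^(xy) - 2

so (y·e^(xy) - 3) + (x·e^(xy) - 2)·y' = 0, and therefore
  dy/dx = -(y·e^(xy) - 3)/(x·e^(xy) - 2) = (-y·e^(xy) + 3)/(x·e^(xy) - 2)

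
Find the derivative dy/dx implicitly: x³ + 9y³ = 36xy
Differentiate the relation implicitly: treat y = y(x) and apply the chain rule, so every y-derivative picks up a y' = dy/dx factor.

With everything moved to the left-hand side, differentiate term by term:
  d/dx[x^3] = 3x^2
  d/dx[-36xy] = -36x·y' - 36y
  d/dx[9y^3] = 27y^2·y'

Separating the contributions that come from x directly and those that come through y:
  without y':      3x^2 - 36y
  multiplying y':  -36x + 27y^2

so (3x^2 - 36y) + (-36x + 27y^2)·y' = 0, and therefore
  dy/dx = -(3x^2 - 36y)/(-36x + 27y^2) = (x^2 - 12y)/(3(4x - 3y^2))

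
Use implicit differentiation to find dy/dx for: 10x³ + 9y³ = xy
Take d/dx of both sides. Since y is implicitly a function of x, the chain rule attaches a y' = dy/dx factor whenever we differentiate through y.

Set F(x, y) = (left side) − (right side), so the curve is F = 0. Differentiating each term of F:
  d/dx[10x^3] = 30x^2
  d/dx[-xy] = -x·y' - y
  d/dx[9y^3] = 27y^2·y'

Collecting, the y'-free part is the partial derivative in x and the y' coefficient is the partial derivative in y:
  ∂F/∂x = 30x^2 - y
  ∂F/∂y = -x + 27y^2

so d/dx[F(x, y(x))] = ∂F/∂x + (∂F/∂y)·y' = 0. Rearranging,
  dy/dx = -(∂F/∂x)/(∂F/∂y) = -(30x^2 - y)/(-x + 27y^2) = (30x^2 - y)/(x - 27y^2)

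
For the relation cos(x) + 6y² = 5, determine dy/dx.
Apply d/dx to both sides, remembering that y depends on x. Each occurrence of y therefore brings in a y' = dy/dx via the chain rule.

With F(x, y) equal to the left-hand side minus the right, differentiate F term by term:
  d/dx[6y^2] = 12y·y'
  d/dx[cos(x)] = -sin(x)
  d/dx[-5] = 0
Adding these up, d/dx[F] = 0 becomes
  (-sin(x)) + (12y)·y' = 0,
so isolating y',
  dy/dx = -(-sin(x))/(12y) = sin(x)/(12y)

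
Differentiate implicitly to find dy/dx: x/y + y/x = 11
Take d/dx of both sides. Since y is implicitly a function of x, the chain rule attaches a y' = dy/dx factor whenever we differentiate through y.

Set F(x, y) = (left side) − (right side), so the curve is F = 0. Differentiating each term of F:
  d/dx[x/y] = -x·y'/y^2 + 1/y
  d/dx[y/x] = y'/x - y/x^2
  d/dx[-11] = 0

Collecting, the y'-free part is the partial derivative in x and the y' coefficient is the partial derivative in y:
  ∂F/∂x = 1/y - y/x^2
  ∂F/∂y = -x/y^2 + 1/x

so d/dx[F(x, y(x))] = ∂F/∂x + (∂F/∂y)·y' = 0. Rearranging,
  dy/dx = -(∂F/∂x)/(∂F/∂y) = -(1/y - y/x^2)/(-x/y^2 + 1/x)
        = -((x - y)(x + y)/(x^2y))/(-(x - y)(x + y)/(xy^2)) = y/x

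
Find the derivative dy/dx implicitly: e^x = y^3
Differentiate both sides with respect to x, treating y as y(x). By the chain rule, any term containing y contributes a factor of y' = dy/dx when we differentiate it.

Move every term to one side and write the relation as F(x, y) = 0. Term by term,
  d/dx[-y^3] = -3y^2·y'
  d/dx[e^(x)] = e^(x)

The pieces without y' make up ∂F/∂x and the coefficient of y' is ∂F/∂y:
  ∂F/∂x = e^(x),
  ∂F/∂y = -3y^2.

Since d/dx[F] = ∂F/∂x + (∂F/∂y)·y' = 0, solve for y':
  (∂F/∂y)·y' = -∂F/∂x
  dy/dx = -(∂F/∂x)/(∂F/∂y) = -(e^(x))/(-3y^2) = e^(x)/(3y^2)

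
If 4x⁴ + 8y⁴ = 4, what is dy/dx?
Differentiate the relation implicitly: treat y = y(x) and apply the chain rule, so every y-derivative picks up a y' = dy/dx factor.

With everything moved to the left-hand side, differentiate term by term:
  d/dx[4x^4] = 16x^3
  d/dx[8y^4] = 32y^3·y'
  d/dx[-4] = 0

Separating the contributions that come from x directly and those that come through y:
  without y':      16x^3
  multiplying y':  32y^3

so (16x^3) + (32y^3)·y' = 0, and therefore
  dy/dx = -(16x^3)/(32y^3) = -x^3/(2y^3)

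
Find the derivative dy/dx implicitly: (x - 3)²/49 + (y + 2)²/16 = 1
Differentiate the relation implicitly: treat y = y(x) and apply the chain rule, so every y-derivative picks up a y' = dy/dx factor.

With everything moved to the left-hand side, differentiate term by term:
  d/dx[(x - 3)^2/49] = 2x/49 - 6/49
  d/dx[(y + 2)^2/16] = y'(y + 2)/8
  d/dx[-1] = 0

Separating the contributions that come from x directly and those that come through y:
  without y':      2x/49 - 6/49
  multiplying y':  y/8 + 1/4

so (2x/49 - 6/49) + (y/8 + 1/4)·y' = 0, and therefore
  dy/dx = -(2x/49 - 6/49)/(y/8 + 1/4)
        = -(2(x - 3)/49)/((y + 2)/8) = 16(3 - x)/(49(y + 2))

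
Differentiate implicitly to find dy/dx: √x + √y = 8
Differentiate both sides with respect to x, treating y as y(x). By the chain rule, any term containing y contributes a factor of y' = dy/dx when we differentiate it.

Move every term to one side and write the relation as F(x, y) = 0. Term by term,
  d/dx[√(x)] = 1/(2√(x))
  d/dx[√(y)] = y'/(2√(y))
  d/dx[-8] = 0

The pieces without y' make up ∂F/∂x and the coefficient of y' is ∂F/∂y:
  ∂F/∂x = 1/(2√(x)),
  ∂F/∂y = 1/(2√(y)).

Since d/dx[F] = ∂F/∂x + (∂F/∂y)·y' = 0, solve for y':
  (∂F/∂y)·y' = -∂F/∂x
  dy/dx = -(∂F/∂x)/(∂F/∂y) = -(1/(2√(x)))/(1/(2√(y))) = -√(y)/√(x)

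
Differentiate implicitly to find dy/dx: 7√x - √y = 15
Differentiate the relation implicitly: treat y = y(x) and apply the chain rule, so every y-derivative picks up a y' = dy/dx factor.

With everything moved to the left-hand side, differentiate term by term:
  d/dx[7√(x)] = 7/(2√(x))
  d/dx[-√(y)] = -y'/(2√(y))
  d/dx[-15] = 0

Separating the contributions that come from x directly and those that come through y:
  without y':      7/(2√(x))
  multiplying y':  -1/(2√(y))

so (7/(2√(x))) + (-1/(2√(y)))·y' = 0, and therefore
  dy/dx = -(7/(2√(x)))/(-1/(2√(y))) = 7√(y)/√(x)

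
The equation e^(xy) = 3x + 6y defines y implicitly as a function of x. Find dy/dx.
Differentiate the relation implicitly: treat y = y(x) and apply the chain rule, so every y-derivative picks up a y' = dy/dx factor.

With everything moved to the left-hand side, differentiate term by term:
  d/dx[-3x] = -3
  d/dx[-6y] = -6·y'
  d/dx[e^(xy)] = (x·y' + y)·e^(xy)

Separating the contributions that come from x directly and those that come through y:
  without y':      y·e^(xy) - 3
  multiplying y':  x·e^(xy) - 6

so (y·e^(xy) - 3) + (x·e^(xy) - 6)·y' = 0, and therefore
  dy/dx = -(y·e^(xy) - 3)/(x·e^(xy) - 6) = (-y·e^(xy) + 3)/(x·e^(xy) - 6)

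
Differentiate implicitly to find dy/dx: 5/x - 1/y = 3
Apply d/dx to both sides, remembering that y depends on x. Each occurrence of y therefore brings in a y' = dy/dx via the chain rule.

With F(x, y) equal to the left-hand side minus the right, differentiate F term by term:
  d/dx[-1/y] = y'/y^2
  d/dx[5/x] = -5/x^2
  d/dx[-3] = 0
Adding these up, d/dx[F] = 0 becomes
  (-5/x^2) + (y^(-2))·y' = 0,
so isolating y',
  dy/dx = -(-5/x^2)/(y^(-2)) = 5y^2/x^2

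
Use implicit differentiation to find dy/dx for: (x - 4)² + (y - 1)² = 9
Apply d/dx to both sides, remembering that y depends on x. Each occurrence of y therefore brings in a y' = dy/dx via the chain rule.

With F(x, y) equal to the left-hand side minus the right, differentiate F term by term:
  d/dx[(x - 4)^2] = 2x - 8
  d/dx[(y - 1)^2] = 2·y'(y - 1)
  d/dx[-9] = 0
Adding these up, d/dx[F] = 0 becomes
  (2x - 8) + (2y - 2)·y' = 0,
so isolating y',
  dy/dx = -(2x - 8)/(2y - 2) = (4 - x)/(y - 1)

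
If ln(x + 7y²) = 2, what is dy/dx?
Apply d/dx to both sides, remembering that y depends on x. Each occurrence of y therefore brings in a y' = dy/dx via the chain rule.

With F(x, y) equal to the left-hand side minus the right, differentiate F term by term:
  d/dx[ln(x + 7y^2)] = (14y·y' + 1)/(x + 7y^2)
  d/dx[-2] = 0
Adding these up, d/dx[F] = 0 becomes
  (1/(x + 7y^2)) + (14y/(x + 7y^2))·y' = 0,
so isolating y',
  dy/dx = -(1/(x + 7y^2))/(14y/(x + 7y^2)) = -1/(14y)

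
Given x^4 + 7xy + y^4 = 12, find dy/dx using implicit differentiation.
Differentiate the relation implicitly: treat y = y(x) and apply the chain rule, so every y-derivative picks up a y' = dy/dx factor.

With everything moved to the left-hand side, differentiate term by term:
  d/dx[x^4] = 4x^3
  d/dx[7xy] = 7x·y' + 7y
  d/dx[y^4] = 4y^3·y'
  d/dx[-12] = 0

Separating the contributions that come from x directly and those that come through y:
  without y':      4x^3 + 7y
  multiplying y':  7x + 4y^3

so (4x^3 + 7y) + (7x + 4y^3)·y' = 0, and therefore
  dy/dx = -(4x^3 + 7y)/(7x + 4y^3) = (-4x^3 - 7y)/(7x + 4y^3)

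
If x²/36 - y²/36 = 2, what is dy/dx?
Differentiate both sides with respect to x, treating y as y(x). By the chain rule, any term containing y contributes a factor of y' = dy/dx when we differentiate it.

Move every term to one side and write the relation as F(x, y) = 0. Term by term,
  d/dx[x^2/36] = x/18
  d/dx[-y^2/36] = -y·y'/18
  d/dx[-2] = 0

The pieces without y' make up ∂F/∂x and the coefficient of y' is ∂F/∂y:
  ∂F/∂x = x/18,
  ∂F/∂y = -y/18.

Since d/dx[F] = ∂F/∂x + (∂F/∂y)·y' = 0, solve for y':
  (∂F/∂y)·y' = -∂F/∂x
  dy/dx = -(∂F/∂x)/(∂F/∂y) = -(x/18)/(-y/18) = x/y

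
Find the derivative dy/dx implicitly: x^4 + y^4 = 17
Differentiate both sides with respect to x, treating y as y(x). By the chain rule, any term containing y contributes a factor of y' = dy/dx when we differentiate it.

Move every term to one side and write the relation as F(x, y) = 0. Term by term,
  d/dx[x^4] = 4x^3
  d/dx[y^4] = 4y^3·y'
  d/dx[-17] = 0

The pieces without y' make up ∂F/∂x and the coefficient of y' is ∂F/∂y:
  ∂F/∂x = 4x^3,
  ∂F/∂y = 4y^3.

Since d/dx[F] = ∂F/∂x + (∂F/∂y)·y' = 0, solve for y':
  (∂F/∂y)·y' = -∂F/∂x
  dy/dx = -(∂F/∂x)/(∂F/∂y) = -(4x^3)/(4y^3) = -x^3/y^3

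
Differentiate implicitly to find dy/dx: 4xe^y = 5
Apply d/dx to both sides, remembering that y depends on x. Each occurrence of y therefore brings in a y' = dy/dx via the chain rule.

With F(x, y) equal to the left-hand side minus the right, differentiate F term by term:
  d/dx[4x·e^(y)] = 4x·y'·e^(y) + 4e^(y)
  d/dx[-5] = 0
Adding these up, d/dx[F] = 0 becomes
  (4e^(y)) + (4x·e^(y))·y' = 0,
so isolating y',
  dy/dx = -(4e^(y))/(4x·e^(y)) = -1/x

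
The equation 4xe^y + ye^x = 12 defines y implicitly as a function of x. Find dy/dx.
Differentiate both sides with respect to x, treating y as y(x). By the chain rule, any term containing y contributes a factor of y' = dy/dx when we differentiate it.

Move every term to one side and write the relation as F(x, y) = 0. Term by term,
  d/dx[4x·e^(y)] = 4x·y'·e^(y) + 4e^(y)
  d/dx[y·e^(x)] = y·e^(x) + y'·e^(x)
  d/dx[-12] = 0

The pieces without y' make up ∂F/∂x and the coefficient of y' is ∂F/∂y:
  ∂F/∂x = y·e^(x) + 4e^(y),
  ∂F/∂y = 4x·e^(y) + e^(x).

Since d/dx[F] = ∂F/∂x + (∂F/∂y)·y' = 0, solve for y':
  (∂F/∂y)·y' = -∂F/∂x
  dy/dx = -(∂F/∂x)/(∂F/∂y) = -(y·e^(x) + 4e^(y))/(4x·e^(y) + e^(x)) = (-y·e^(x) - 4e^(y))/(4x·e^(y) + e^(x))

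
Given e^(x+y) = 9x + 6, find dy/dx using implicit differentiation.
Take d/dx of both sides. Since y is implicitly a function of x, the chain rule attaches a y' = dy/dx factor whenever we differentiate through y.

Set F(x, y) = (left side) − (right side), so the curve is F = 0. Differentiating each term of F:
  d/dx[-9x] = -9
  d/dx[e^(x + y)] = (y' + 1)·e^(x + y)
  d/dx[-6] = 0

Collecting, the y'-free part is the partial derivative in x and the y' coefficient is the partial derivative in y:
  ∂F/∂x = e^(x + y) - 9
  ∂F/∂y = e^(x + y)

so d/dx[F(x, y(x))] = ∂F/∂x + (∂F/∂y)·y' = 0. Rearranging,
  dy/dx = -(∂F/∂x)/(∂F/∂y) = -(e^(x + y) - 9)/(e^(x + y)) = 9e^(-x - y) - 1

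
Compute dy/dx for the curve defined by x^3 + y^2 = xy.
Differentiate both sides with respect to x, treating y as y(x). By the chain rule, any term containing y contributes a factor of y' = dy/dx when we differentiate it.

Move every term to one side and write the relation as F(x, y) = 0. Term by term,
  d/dx[x^3] = 3x^2
  d/dx[-xy] = -x·y' - y
  d/dx[y^2] = 2y·y'

The pieces without y' make up ∂F/∂x and the coefficient of y' is ∂F/∂y:
  ∂F/∂x = 3x^2 - y,
  ∂F/∂y = -x + 2y.

Since d/dx[F] = ∂F/∂x + (∂F/∂y)·y' = 0, solve for y':
  (∂F/∂y)·y' = -∂F/∂x
  dy/dx = -(∂F/∂x)/(∂F/∂y) = -(3x^2 - y)/(-x + 2y) = (3x^2 - y)/(x - 2y)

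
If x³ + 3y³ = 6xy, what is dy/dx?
Apply d/dx to both sides, remembering that y depends on x. Each occurrence of y therefore brings in a y' = dy/dx via the chain rule.

With F(x, y) equal to the left-hand side minus the right, differentiate F term by term:
  d/dx[x^3] = 3x^2
  d/dx[-6xy] = -6x·y' - 6y
  d/dx[3y^3] = 9y^2·y'
Adding these up, d/dx[F] = 0 becomes
  (3x^2 - 6y) + (-6x + 9y^2)·y' = 0,
so isolating y',
  dy/dx = -(3x^2 - 6y)/(-6x + 9y^2) = (x^2 - 2y)/(2x - 3y^2)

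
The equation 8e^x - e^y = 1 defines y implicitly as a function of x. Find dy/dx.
Take d/dx of both sides. Since y is implicitly a function of x, the chain rule attaches a y' = dy/dx factor whenever we differentiate through y.

Set F(x, y) = (left side) − (right side), so the curve is F = 0. Differentiating each term of F:
  d/dx[8e^(x)] = 8e^(x)
  d/dx[-e^(y)] = -y'·e^(y)
  d/dx[-1] = 0

Collecting, the y'-free part is the partial derivative in x and the y' coefficient is the partial derivative in y:
  ∂F/∂x = 8e^(x)
  ∂F/∂y = -e^(y)

so d/dx[F(x, y(x))] = ∂F/∂x + (∂F/∂y)·y' = 0. Rearranging,
  dy/dx = -(∂F/∂x)/(∂F/∂y) = -(8e^(x))/(-e^(y)) = 8e^(x - y)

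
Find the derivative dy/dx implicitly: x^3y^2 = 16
Differentiate both sides with respect to x, treating y as y(x). By the chain rule, any term containing y contributes a factor of y' = dy/dx when we differentiate it.

Move every term to one side and write the relation as F(x, y) = 0. Term by term,
  d/dx[x^3y^2] = 2x^3y·y' + 3x^2y^2
  d/dx[-16] = 0

The pieces without y' make up ∂F/∂x and the coefficient of y' is ∂F/∂y:
  ∂F/∂x = 3x^2y^2,
  ∂F/∂y = 2x^3y.

Since d/dx[F] = ∂F/∂x + (∂F/∂y)·y' = 0, solve for y':
  (∂F/∂y)·y' = -∂F/∂x
  dy/dx = -(∂F/∂x)/(∂F/∂y) = -(3x^2y^2)/(2x^3y) = -3y/(2x)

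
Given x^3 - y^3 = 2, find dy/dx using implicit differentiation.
Differentiate the relation implicitly: treat y = y(x) and apply the chain rule, so every y-derivative picks up a y' = dy/dx factor.

With everything moved to the left-hand side, differentiate term by term:
  d/dx[x^3] = 3x^2
  d/dx[-y^3] = -3y^2·y'
  d/dx[-2] = 0

Separating the contributions that come from x directly and those that come through y:
  without y':      3x^2
  multiplying y':  -3y^2

so (3x^2) + (-3y^2)·y' = 0, and therefore
  dy/dx = -(3x^2)/(-3y^2) = x^2/y^2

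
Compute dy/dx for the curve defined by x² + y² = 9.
Differentiate both sides with respect to x, treating y as y(x). By the chain rule, any term containing y contributes a factor of y' = dy/dx when we differentiate it.

Move every term to one side and write the relation as F(x, y) = 0. Term by term,
  d/dx[x^2] = 2x
  d/dx[y^2] = 2y·y'
  d/dx[-9] = 0

The pieces without y' make up ∂F/∂x and the coefficient of y' is ∂F/∂y:
  ∂F/∂x = 2x,
  ∂F/∂y = 2y.

Since d/dx[F] = ∂F/∂x + (∂F/∂y)·y' = 0, solve for y':
  (∂F/∂y)·y' = -∂F/∂x
  dy/dx = -(∂F/∂x)/(∂F/∂y) = -(2x)/(2y) = -x/y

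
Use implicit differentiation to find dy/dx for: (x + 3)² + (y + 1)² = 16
Apply d/dx to both sides, remembering that y depends on x. Each occurrence of y therefore brings in a y' = dy/dx via the chain rule.

With F(x, y) equal to the left-hand side minus the right, differentiate F term by term:
  d/dx[(x + 3)^2] = 2x + 6
  d/dx[(y + 1)^2] = 2·y'(y + 1)
  d/dx[-16] = 0
Adding these up, d/dx[F] = 0 becomes
  (2x + 6) + (2y + 2)·y' = 0,
so isolating y',
  dy/dx = -(2x + 6)/(2y + 2) = (-x - 3)/(y + 1)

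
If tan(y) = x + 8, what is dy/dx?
Differentiate the relation implicitly: treat y = y(x) and apply the chain rule, so every y-derivative picks up a y' = dy/dx factor.

With everything moved to the left-hand side, differentiate term by term:
  d/dx[-x] = -1
  d/dx[tan(y)] = y'(tan(y)^2 + 1)
  d/dx[-8] = 0

Separating the contributions that come from x directly and those that come through y:
  without y':      -1
  multiplying y':  tan(y)^2 + 1

so (-1) + (tan(y)^2 + 1)·y' = 0, and therefore
  dy/dx = -(-1)/(tan(y)^2 + 1) = cos(y)^2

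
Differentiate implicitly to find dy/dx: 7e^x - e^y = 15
Take d/dx of both sides. Since y is implicitly a function of x, the chain rule attaches a y' = dy/dx factor whenever we differentiate through y.

Set F(x, y) = (left side) − (right side), so the curve is F = 0. Differentiating each term of F:
  d/dx[7e^(x)] = 7e^(x)
  d/dx[-e^(y)] = -y'·e^(y)
  d/dx[-15] = 0

Collecting, the y'-free part is the partial derivative in x and the y' coefficient is the partial derivative in y:
  ∂F/∂x = 7e^(x)
  ∂F/∂y = -e^(y)

so d/dx[F(x, y(x))] = ∂F/∂x + (∂F/∂y)·y' = 0. Rearranging,
  dy/dx = -(∂F/∂x)/(∂F/∂y) = -(7e^(x))/(-e^(y)) = 7e^(x - y)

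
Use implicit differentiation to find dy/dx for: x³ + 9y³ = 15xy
Differentiate the relation implicitly: treat y = y(x) and apply the chain rule, so every y-derivative picks up a y' = dy/dx factor.

With everything moved to the left-hand side, differentiate term by term:
  d/dx[x^3] = 3x^2
  d/dx[-15xy] = -15x·y' - 15y
  d/dx[9y^3] = 27y^2·y'

Separating the contributions that come from x directly and those that come through y:
  without y':      3x^2 - 15y
  multiplying y':  -15x + 27y^2

so (3x^2 - 15y) + (-15x + 27y^2)·y' = 0, and therefore
  dy/dx = -(3x^2 - 15y)/(-15x + 27y^2) = (x^2 - 5y)/(5x - 9y^2)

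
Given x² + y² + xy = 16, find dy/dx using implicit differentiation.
Take d/dx of both sides. Since y is implicitly a function of x, the chain rule attaches a y' = dy/dx factor whenever we differentiate through y.

Set F(x, y) = (left side) − (right side), so the curve is F = 0. Differentiating each term of F:
  d/dx[x^2] = 2x
  d/dx[xy] = x·y' + y
  d/dx[y^2] = 2y·y'
  d/dx[-16] = 0

Collecting, the y'-free part is the partial derivative in x and the y' coefficient is the partial derivative in y:
  ∂F/∂x = 2x + y
  ∂F/∂y = x + 2y

so d/dx[F(x, y(x))] = ∂F/∂x + (∂F/∂y)·y' = 0. Rearranging,
  dy/dx = -(∂F/∂x)/(∂F/∂y) = -(2x + y)/(x + 2y) = (-2x - y)/(x + 2y)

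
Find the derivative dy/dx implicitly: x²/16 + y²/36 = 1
Differentiate both sides with respect to x, treating y as y(x). By the chain rule, any term containing y contributes a factor of y' = dy/dx when we differentiate it.

Move every term to one side and write the relation as F(x, y) = 0. Term by term,
  d/dx[x^2/16] = x/8
  d/dx[y^2/36] = y·y'/18
  d/dx[-1] = 0

The pieces without y' make up ∂F/∂x and the coefficient of y' is ∂F/∂y:
  ∂F/∂x = x/8,
  ∂F/∂y = y/18.

Since d/dx[F] = ∂F/∂x + (∂F/∂y)·y' = 0, solve for y':
  (∂F/∂y)·y' = -∂F/∂x
  dy/dx = -(∂F/∂x)/(∂F/∂y) = -(x/8)/(y/18) = -9x/(4y)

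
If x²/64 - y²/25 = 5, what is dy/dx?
Take d/dx of both sides. Since y is implicitly a function of x, the chain rule attaches a y' = dy/dx factor whenever we differentiate through y.

Set F(x, y) = (left side) − (right side), so the curve is F = 0. Differentiating each term of F:
  d/dx[x^2/64] = x/32
  d/dx[-y^2/25] = -2y·y'/25
  d/dx[-5] = 0

Collecting, the y'-free part is the partial derivative in x and the y' coefficient is the partial derivative in y:
  ∂F/∂x = x/32
  ∂F/∂y = -2y/25

so d/dx[F(x, y(x))] = ∂F/∂x + (∂F/∂y)·y' = 0. Rearranging,
  dy/dx = -(∂F/∂x)/(∂F/∂y) = -(x/32)/(-2y/25) = 25x/(64y)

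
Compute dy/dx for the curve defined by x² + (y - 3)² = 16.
Differentiate the relation implicitly: treat y = y(x) and apply the chain rule, so every y-derivative picks up a y' = dy/dx factor.

With everything moved to the left-hand side, differentiate term by term:
  d/dx[x^2] = 2x
  d/dx[(y - 3)^2] = 2·y'(y - 3)
  d/dx[-16] = 0

Separating the contributions that come from x directly and those that come through y:
  without y':      2x
  multiplying y':  2y - 6

so (2x) + (2y - 6)·y' = 0, and therefore
  dy/dx = -(2x)/(2y - 6) = -x/(y - 3)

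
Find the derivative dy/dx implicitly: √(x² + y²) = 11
Differentiate both sides with respect to x, treating y as y(x). By the chain rule, any term containing y contributes a factor of y' = dy/dx when we differentiate it.

Move every term to one side and write the relation as F(x, y) = 0. Term by term,
  d/dx[√(x^2 + y^2)] = (x + y·y')/√(x^2 + y^2)
  d/dx[-11] = 0

The pieces without y' make up ∂F/∂x and the coefficient of y' is ∂F/∂y:
  ∂F/∂x = x/√(x^2 + y^2),
  ∂F/∂y = y/√(x^2 + y^2).

Since d/dx[F] = ∂F/∂x + (∂F/∂y)·y' = 0, solve for y':
  (∂F/∂y)·y' = -∂F/∂x
  dy/dx = -(∂F/∂x)/(∂F/∂y) = -(x/√(x^2 + y^2))/(y/√(x^2 + y^2)) = -x/y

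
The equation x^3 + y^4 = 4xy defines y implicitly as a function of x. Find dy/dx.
Differentiate the relation implicitly: treat y = y(x) and apply the chain rule, so every y-derivative picks up a y' = dy/dx factor.

With everything moved to the left-hand side, differentiate term by term:
  d/dx[x^3] = 3x^2
  d/dx[-4xy] = -4x·y' - 4y
  d/dx[y^4] = 4y^3·y'

Separating the contributions that come from x directly and those that come through y:
  without y':      3x^2 - 4y
  multiplying y':  -4x + 4y^3

so (3x^2 - 4y) + (-4x + 4y^3)·y' = 0, and therefore
  dy/dx = -(3x^2 - 4y)/(-4x + 4y^3) = (3x^2/4 - y)/(x - y^3)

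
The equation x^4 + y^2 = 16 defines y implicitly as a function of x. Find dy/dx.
Differentiate both sides with respect to x, treating y as y(x). By the chain rule, any term containing y contributes a factor of y' = dy/dx when we differentiate it.

Move every term to one side and write the relation as F(x, y) = 0. Term by term,
  d/dx[x^4] = 4x^3
  d/dx[y^2] = 2y·y'
  d/dx[-16] = 0

The pieces without y' make up ∂F/∂x and the coefficient of y' is ∂F/∂y:
  ∂F/∂x = 4x^3,
  ∂F/∂y = 2y.

Since d/dx[F] = ∂F/∂x + (∂F/∂y)·y' = 0, solve for y':
  (∂F/∂y)·y' = -∂F/∂x
  dy/dx = -(∂F/∂x)/(∂F/∂y) = -(4x^3)/(2y) = -2x^3/y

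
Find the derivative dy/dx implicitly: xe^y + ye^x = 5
Take d/dx of both sides. Since y is implicitly a function of x, the chain rule attaches a y' = dy/dx factor whenever we differentiate through y.

Set F(x, y) = (left side) − (right side), so the curve is F = 0. Differentiating each term of F:
  d/dx[x·e^(y)] = x·y'·e^(y) + e^(y)
  d/dx[y·e^(x)] = y·e^(x) + y'·e^(x)
  d/dx[-5] = 0

Collecting, the y'-free part is the partial derivative in x and the y' coefficient is the partial derivative in y:
  ∂F/∂x = y·e^(x) + e^(y)
  ∂F/∂y = x·e^(y) + e^(x)

so d/dx[F(x, y(x))] = ∂F/∂x + (∂F/∂y)·y' = 0. Rearranging,
  dy/dx = -(∂F/∂x)/(∂F/∂y) = -(y·e^(x) + e^(y))/(x·e^(y) + e^(x)) = (-y·e^(x) - e^(y))/(x·e^(y) + e^(x))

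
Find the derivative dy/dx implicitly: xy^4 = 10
Differentiate the relation implicitly: treat y = y(x) and apply the chain rule, so every y-derivative picks up a y' = dy/dx factor.

With everything moved to the left-hand side, differentiate term by term:
  d/dx[xy^4] = 4xy^3·y' + y^4
  d/dx[-10] = 0

Separating the contributions that come from x directly and those that come through y:
  without y':      y^4
  multiplying y':  4xy^3

so (y^4) + (4xy^3)·y' = 0, and therefore
  dy/dx = -(y^4)/(4xy^3) = -y/(4x)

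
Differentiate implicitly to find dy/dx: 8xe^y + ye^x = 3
Apply d/dx to both sides, remembering that y depends on x. Each occurrence of y therefore brings in a y' = dy/dx via the chain rule.

With F(x, y) equal to the left-hand side minus the right, differentiate F term by term:
  d/dx[8x·e^(y)] = 8x·y'·e^(y) + 8e^(y)
  d/dx[y·e^(x)] = y·e^(x) + y'·e^(x)
  d/dx[-3] = 0
Adding these up, d/dx[F] = 0 becomes
  (y·e^(x) + 8e^(y)) + (8x·e^(y) + e^(x))·y' = 0,
so isolating y',
  dy/dx = -(y·e^(x) + 8e^(y))/(8x·e^(y) + e^(x)) = (-y·e^(x) - 8e^(y))/(8x·e^(y) + e^(x))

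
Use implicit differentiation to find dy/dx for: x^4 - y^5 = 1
Differentiate the relation implicitly: treat y = y(x) and apply the chain rule, so every y-derivative picks up a y' = dy/dx factor.

With everything moved to the left-hand side, differentiate term by term:
  d/dx[x^4] = 4x^3
  d/dx[-y^5] = -5y^4·y'
  d/dx[-1] = 0

Separating the contributions that come from x directly and those that come through y:
  without y':      4x^3
  multiplying y':  -5y^4

so (4x^3) + (-5y^4)·y' = 0, and therefore
  dy/dx = -(4x^3)/(-5y^4) = 4x^3/(5y^4)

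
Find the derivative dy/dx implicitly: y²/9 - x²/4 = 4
Differentiate both sides with respect to x, treating y as y(x). By the chain rule, any term containing y contributes a factor of y' = dy/dx when we differentiate it.

Move every term to one side and write the relation as F(x, y) = 0. Term by term,
  d/dx[-x^2/4] = -x/2
  d/dx[y^2/9] = 2y·y'/9
  d/dx[-4] = 0

The pieces without y' make up ∂F/∂x and the coefficient of y' is ∂F/∂y:
  ∂F/∂x = -x/2,
  ∂F/∂y = 2y/9.

Since d/dx[F] = ∂F/∂x + (∂F/∂y)·y' = 0, solve for y':
  (∂F/∂y)·y' = -∂F/∂x
  dy/dx = -(∂F/∂x)/(∂F/∂y) = -(-x/2)/(2y/9) = 9x/(4y)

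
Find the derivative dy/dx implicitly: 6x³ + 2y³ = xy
Apply d/dx to both sides, remembering that y depends on x. Each occurrence of y therefore brings in a y' = dy/dx via the chain rule.

With F(x, y) equal to the left-hand side minus the right, differentiate F term by term:
  d/dx[6x^3] = 18x^2
  d/dx[-xy] = -x·y' - y
  d/dx[2y^3] = 6y^2·y'
Adding these up, d/dx[F] = 0 becomes
  (18x^2 - y) + (-x + 6y^2)·y' = 0,
so isolating y',
  dy/dx = -(18x^2 - y)/(-x + 6y^2) = (18x^2 - y)/(x - 6y^2)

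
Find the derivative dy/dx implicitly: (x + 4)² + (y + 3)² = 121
Apply d/dx to both sides, remembering that y depends on x. Each occurrence of y therefore brings in a y' = dy/dx via the chain rule.

With F(x, y) equal to the left-hand side minus the right, differentiate F term by term:
  d/dx[(x + 4)^2] = 2x + 8
  d/dx[(y + 3)^2] = 2·y'(y + 3)
  d/dx[-121] = 0
Adding these up, d/dx[F] = 0 becomes
  (2x + 8) + (2y + 6)·y' = 0,
so isolating y',
  dy/dx = -(2x + 8)/(2y + 6) = (-x - 4)/(y + 3)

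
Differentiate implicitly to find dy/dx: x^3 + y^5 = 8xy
Take d/dx of both sides. Since y is implicitly a function of x, the chain rule attaches a y' = dy/dx factor whenever we differentiate through y.

Set F(x, y) = (left side) − (right side), so the curve is F = 0. Differentiating each term of F:
  d/dx[x^3] = 3x^2
  d/dx[-8xy] = -8x·y' - 8y
  d/dx[y^5] = 5y^4·y'

Collecting, the y'-free part is the partial derivative in x and the y' coefficient is the partial derivative in y:
  ∂F/∂x = 3x^2 - 8y
  ∂F/∂y = -8x + 5y^4

so d/dx[F(x, y(x))] = ∂F/∂x + (∂F/∂y)·y' = 0. Rearranging,
  dy/dx = -(∂F/∂x)/(∂F/∂y) = -(3x^2 - 8y)/(-8x + 5y^4) = (3x^2 - 8y)/(8x - 5y^4)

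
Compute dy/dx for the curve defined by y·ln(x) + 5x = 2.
Take d/dx of both sides. Since y is implicitly a function of x, the chain rule attaches a y' = dy/dx factor whenever we differentiate through y.

Set F(x, y) = (left side) − (right side), so the curve is F = 0. Differentiating each term of F:
  d/dx[5x] = 5
  d/dx[y·ln(x)] = y'·ln(x) + y/x
  d/dx[-2] = 0

Collecting, the y'-free part is the partial derivative in x and the y' coefficient is the partial derivative in y:
  ∂F/∂x = 5 + y/x
  ∂F/∂y = ln(x)

so d/dx[F(x, y(x))] = ∂F/∂x + (∂F/∂y)·y' = 0. Rearranging,
  dy/dx = -(∂F/∂x)/(∂F/∂y) = -(5 + y/x)/(ln(x))
        = -((5x + y)/x)/(ln(x)) = (-5x - y)/(x·ln(x))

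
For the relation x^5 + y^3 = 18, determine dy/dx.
Apply d/dx to both sides, remembering that y depends on x. Each occurrence of y therefore brings in a y' = dy/dx via the chain rule.

With F(x, y) equal to the left-hand side minus the right, differentiate F term by term:
  d/dx[x^5] = 5x^4
  d/dx[y^3] = 3y^2·y'
  d/dx[-18] = 0
Adding these up, d/dx[F] = 0 becomes
  (5x^4) + (3y^2)·y' = 0,
so isolating y',
  dy/dx = -(5x^4)/(3y^2) = -5x^4/(3y^2)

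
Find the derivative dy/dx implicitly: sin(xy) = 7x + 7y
Differentiate the relation implicitly: treat y = y(x) and apply the chain rule, so every y-derivative picks up a y' = dy/dx factor.

With everything moved to the left-hand side, differentiate term by term:
  d/dx[-7x] = -7
  d/dx[-7y] = -7·y'
  d/dx[sin(xy)] = (x·y' + y)·cos(xy)

Separating the contributions that come from x directly and those that come through y:
  without y':      y·cos(xy) - 7
  multiplying y':  x·cos(xy) - 7

so (y·cos(xy) - 7) + (x·cos(xy) - 7)·y' = 0, and therefore
  dy/dx = -(y·cos(xy) - 7)/(x·cos(xy) - 7) = (-y·cos(xy) + 7)/(x·cos(xy) - 7)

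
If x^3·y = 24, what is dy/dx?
Apply d/dx to both sides, remembering that y depends on x. Each occurrence of y therefore brings in a y' = dy/dx via the chain rule.

With F(x, y) equal to the left-hand side minus the right, differentiate F term by term:
  d/dx[x^3y] = x^3·y' + 3x^2y
  d/dx[-24] = 0
Adding these up, d/dx[F] = 0 becomes
  (3x^2y) + (x^3)·y' = 0,
so isolating y',
  dy/dx = -(3x^2y)/(x^3) = -3y/x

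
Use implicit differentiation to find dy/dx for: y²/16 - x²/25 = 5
Differentiate both sides with respect to x, treating y as y(x). By the chain rule, any term containing y contributes a factor of y' = dy/dx when we differentiate it.

Move every term to one side and write the relation as F(x, y) = 0. Term by term,
  d/dx[-x^2/25] = -2x/25
  d/dx[y^2/16] = y·y'/8
  d/dx[-5] = 0

The pieces without y' make up ∂F/∂x and the coefficient of y' is ∂F/∂y:
  ∂F/∂x = -2x/25,
  ∂F/∂y = y/8.

Since d/dx[F] = ∂F/∂x + (∂F/∂y)·y' = 0, solve for y':
  (∂F/∂y)·y' = -∂F/∂x
  dy/dx = -(∂F/∂x)/(∂F/∂y) = -(-2x/25)/(y/8) = 16x/(25y)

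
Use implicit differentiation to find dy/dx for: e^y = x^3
Take d/dx of both sides. Since y is implicitly a function of x, the chain rule attaches a y' = dy/dx factor whenever we differentiate through y.

Set F(x, y) = (left side) − (right side), so the curve is F = 0. Differentiating each term of F:
  d/dx[-x^3] = -3x^2
  d/dx[e^(y)] = y'·e^(y)

Collecting, the y'-free part is the partial derivative in x and the y' coefficient is the partial derivative in y:
  ∂F/∂x = -3x^2
  ∂F/∂y = e^(y)

so d/dx[F(x, y(x))] = ∂F/∂x + (∂F/∂y)·y' = 0. Rearranging,
  dy/dx = -(∂F/∂x)/(∂F/∂y) = -(-3x^2)/(e^(y)) = 3x^2e^(-y)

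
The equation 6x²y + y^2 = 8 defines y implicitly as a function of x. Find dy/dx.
Differentiate the relation implicitly: treat y = y(x) and apply the chain rule, so every y-derivative picks up a y' = dy/dx factor.

With everything moved to the left-hand side, differentiate term by term:
  d/dx[6x^2y] = 6x^2·y' + 12xy
  d/dx[y^2] = 2y·y'
  d/dx[-8] = 0

Separating the contributions that come from x directly and those that come through y:
  without y':      12xy
  multiplying y':  6x^2 + 2y

so (12xy) + (6x^2 + 2y)·y' = 0, and therefore
  dy/dx = -(12xy)/(6x^2 + 2y) = -6xy/(3x^2 + y)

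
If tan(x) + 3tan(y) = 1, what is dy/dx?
Differentiate the relation implicitly: treat y = y(x) and apply the chain rule, so every y-derivative picks up a y' = dy/dx factor.

With everything moved to the left-hand side, differentiate term by term:
  d/dx[tan(x)] = tan(x)^2 + 1
  d/dx[3tan(y)] = 3·y'(tan(y)^2 + 1)
  d/dx[-1] = 0

Separating the contributions that come from x directly and those that come through y:
  without y':      tan(x)^2 + 1
  multiplying y':  3tan(y)^2 + 3

so (tan(x)^2 + 1) + (3tan(y)^2 + 3)·y' = 0, and therefore
  dy/dx = -(tan(x)^2 + 1)/(3tan(y)^2 + 3) = -cos(y)^2/(3cos(x)^2)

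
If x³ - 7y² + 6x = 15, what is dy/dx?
Apply d/dx to both sides, remembering that y depends on x. Each occurrence of y therefore brings in a y' = dy/dx via the chain rule.

With F(x, y) equal to the left-hand side minus the right, differentiate F term by term:
  d/dx[x^3] = 3x^2
  d/dx[6x] = 6
  d/dx[-7y^2] = -14y·y'
  d/dx[-15] = 0
Adding these up, d/dx[F] = 0 becomes
  (3x^2 + 6) + (-14y)·y' = 0,
so isolating y',
  dy/dx = -(3x^2 + 6)/(-14y) = 3(x^2 + 2)/(14y)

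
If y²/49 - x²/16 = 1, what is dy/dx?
Differentiate both sides with respect to x, treating y as y(x). By the chain rule, any term containing y contributes a factor of y' = dy/dx when we differentiate it.

Move every term to one side and write the relation as F(x, y) = 0. Term by term,
  d/dx[-x^2/16] = -x/8
  d/dx[y^2/49] = 2y·y'/49
  d/dx[-1] = 0

The pieces without y' make up ∂F/∂x and the coefficient of y' is ∂F/∂y:
  ∂F/∂x = -x/8,
  ∂F/∂y = 2y/49.

Since d/dx[F] = ∂F/∂x + (∂F/∂y)·y' = 0, solve for y':
  (∂F/∂y)·y' = -∂F/∂x
  dy/dx = -(∂F/∂x)/(∂F/∂y) = -(-x/8)/(2y/49) = 49x/(16y)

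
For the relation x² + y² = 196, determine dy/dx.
Apply d/dx to both sides, remembering that y depends on x. Each occurrence of y therefore brings in a y' = dy/dx via the chain rule.

With F(x, y) equal to the left-hand side minus the right, differentiate F term by term:
  d/dx[x^2] = 2x
  d/dx[y^2] = 2y·y'
  d/dx[-196] = 0
Adding these up, d/dx[F] = 0 becomes
  (2x) + (2y)·y' = 0,
so isolating y',
  dy/dx = -(2x)/(2y) = -x/y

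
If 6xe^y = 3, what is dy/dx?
Differentiate the relation implicitly: treat y = y(x) and apply the chain rule, so every y-derivative picks up a y' = dy/dx factor.

With everything moved to the left-hand side, differentiate term by term:
  d/dx[6x·e^(y)] = 6x·y'·e^(y) + 6e^(y)
  d/dx[-3] = 0

Separating the contributions that come from x directly and those that come through y:
  without y':      6e^(y)
  multiplying y':  6x·e^(y)

so (6e^(y)) + (6x·e^(y))·y' = 0, and therefore
  dy/dx = -(6e^(y))/(6x·e^(y)) = -1/x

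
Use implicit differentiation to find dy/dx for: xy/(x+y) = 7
Differentiate both sides with respect to x, treating y as y(x). By the chain rule, any term containing y contributes a factor of y' = dy/dx when we differentiate it.

Move every term to one side and write the relation as F(x, y) = 0. Term by term,
  d/dx[xy/(x + y)] = xy(-y' - 1)/(x + y)^2 + x·y'/(x + y) + y/(x + y)
  d/dx[-7] = 0

The pieces without y' make up ∂F/∂x and the coefficient of y' is ∂F/∂y:
  ∂F/∂x = -xy/(x + y)^2 + y/(x + y),
  ∂F/∂y = -xy/(x + y)^2 + x/(x + y).

Since d/dx[F] = ∂F/∂x + (∂F/∂y)·y' = 0, solve for y':
  (∂F/∂y)·y' = -∂F/∂x
  dy/dx = -(∂F/∂x)/(∂F/∂y) = -(-xy/(x + y)^2 + y/(x + y))/(-xy/(x + y)^2 + x/(x + y))
        = -(y^2/(x + y)^2)/(x^2/(x + y)^2) = -y^2/x^2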